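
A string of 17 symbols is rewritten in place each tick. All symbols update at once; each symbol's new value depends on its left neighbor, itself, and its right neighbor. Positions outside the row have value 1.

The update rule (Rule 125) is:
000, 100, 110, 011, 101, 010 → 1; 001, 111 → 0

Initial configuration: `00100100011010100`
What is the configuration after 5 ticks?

10110111011111110
11111101110000011
00000111011111010
11110101110001111
00011111011101000

00011111011101000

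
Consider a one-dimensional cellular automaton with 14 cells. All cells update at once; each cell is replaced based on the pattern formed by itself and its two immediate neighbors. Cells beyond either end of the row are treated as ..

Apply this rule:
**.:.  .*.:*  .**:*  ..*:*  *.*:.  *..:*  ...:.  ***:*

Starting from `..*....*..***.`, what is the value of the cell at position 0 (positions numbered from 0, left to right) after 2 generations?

generation 1: .***..******.*
generation 2: ***.*******..*
position 0 holds *

*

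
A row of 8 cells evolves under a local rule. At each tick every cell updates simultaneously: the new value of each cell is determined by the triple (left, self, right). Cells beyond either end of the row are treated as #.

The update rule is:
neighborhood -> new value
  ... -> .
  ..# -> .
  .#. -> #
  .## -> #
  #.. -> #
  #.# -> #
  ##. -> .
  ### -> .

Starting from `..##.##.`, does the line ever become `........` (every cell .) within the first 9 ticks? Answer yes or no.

tick 1: #.#.##.#
tick 2: .####.##
tick 3: ##...##.
tick 4: ..#..#.#
tick 5: #.##.###
tick 6: .##.##..
tick 7: ##.##.#.
tick 8: ..##.###
tick 9: #.#.##..
tick 9 is #.#.##.., still not uniform .

no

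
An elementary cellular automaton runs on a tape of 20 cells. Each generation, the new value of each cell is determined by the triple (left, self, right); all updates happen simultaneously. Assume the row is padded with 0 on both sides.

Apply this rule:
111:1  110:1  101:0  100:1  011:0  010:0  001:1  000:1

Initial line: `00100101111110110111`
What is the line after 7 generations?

11011000111110010011
01001111011111101101
10110111001111100100
00010011110111111011
11101101110011111001
01100100111101111110
10111011011100111111

10111011011100111111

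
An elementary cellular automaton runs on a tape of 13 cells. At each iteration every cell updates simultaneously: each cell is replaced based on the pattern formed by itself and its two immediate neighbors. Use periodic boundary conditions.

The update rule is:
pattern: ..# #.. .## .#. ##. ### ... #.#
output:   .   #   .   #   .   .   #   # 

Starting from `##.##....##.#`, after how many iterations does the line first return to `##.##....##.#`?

26

iteration 1: ..#..###...#.
iteration 2: #.##....##.##
iteration 3: .#..###...#..
iteration 4: .##....##.###
iteration 5: #..###...#...
iteration 6: ##....##.###.
iteration 7: ..###...#...#
iteration 8: #....##.###.#
iteration 9: .###...#...#.
iteration 10: ....##.###.##
iteration 11: ###...#...#..
iteration 12: ...##.###.##.
iteration 13: ##...#...#..#
iteration 14: ..##.###.##..
iteration 15: #...#...#..##
iteration 16: .##.###.##...
iteration 17: ...#...#..###
iteration 18: ##.###.##....
iteration 19: ..#...#..###.
iteration 20: #.###.##....#
iteration 21: .#...#..###..
iteration 22: .###.##....##
iteration 23: #...#..###...
iteration 24: ###.##....##.
iteration 25: ...#..###...#
iteration 26: ##.##....##.#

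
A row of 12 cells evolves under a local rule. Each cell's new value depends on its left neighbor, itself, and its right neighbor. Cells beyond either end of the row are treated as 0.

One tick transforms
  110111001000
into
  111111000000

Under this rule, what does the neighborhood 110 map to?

At position 1 the neighborhood is 110; the next row has 1 there.

1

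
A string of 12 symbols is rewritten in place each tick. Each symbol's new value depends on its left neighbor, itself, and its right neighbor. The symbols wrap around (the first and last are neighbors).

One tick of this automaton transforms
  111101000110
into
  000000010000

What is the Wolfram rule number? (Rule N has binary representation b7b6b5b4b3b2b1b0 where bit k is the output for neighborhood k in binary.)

1

position 1: 111 → 0  (bit 7 = 0)
position 3: 110 → 0  (bit 6 = 0)
position 4: 101 → 0  (bit 5 = 0)
position 6: 100 → 0  (bit 4 = 0)
position 0: 011 → 0  (bit 3 = 0)
position 5: 010 → 0  (bit 2 = 0)
position 8: 001 → 0  (bit 1 = 0)
position 7: 000 → 1  (bit 0 = 1)
bits b7..b0 = 00000001 = 1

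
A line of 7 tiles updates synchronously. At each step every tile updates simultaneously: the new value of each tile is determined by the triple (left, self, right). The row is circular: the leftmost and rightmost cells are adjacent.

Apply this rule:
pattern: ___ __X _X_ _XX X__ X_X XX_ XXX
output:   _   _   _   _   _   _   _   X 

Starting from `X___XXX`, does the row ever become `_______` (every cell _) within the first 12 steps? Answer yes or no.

_____XX
_______
all cells are _ at step 2

yes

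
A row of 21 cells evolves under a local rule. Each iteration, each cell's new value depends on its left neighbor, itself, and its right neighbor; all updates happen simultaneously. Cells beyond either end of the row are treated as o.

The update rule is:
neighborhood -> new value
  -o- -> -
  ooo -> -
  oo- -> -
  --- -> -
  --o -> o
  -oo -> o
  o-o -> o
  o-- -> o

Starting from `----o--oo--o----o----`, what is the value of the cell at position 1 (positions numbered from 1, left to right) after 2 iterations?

iteration 1: o--o-ooo-oo-o--o-o--o
iteration 2: -oo-oo--oo-o-oo-o-ooo
position 1 holds -

-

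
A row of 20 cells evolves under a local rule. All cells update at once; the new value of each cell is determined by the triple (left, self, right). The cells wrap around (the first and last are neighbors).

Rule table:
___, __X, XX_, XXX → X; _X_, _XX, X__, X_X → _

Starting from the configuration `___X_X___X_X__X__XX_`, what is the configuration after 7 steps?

__X___XXX____X____X_

XXX____XX____X__X_X_
_XX_XXX_X_XXX__X____
X_X__XX____XX_X__XXX
X___X_X_XXX_X___X_XX
X_XX_____XX___XX___X
X__X_XXXX_X_XX_X_XX_
__X___XXX____X____X_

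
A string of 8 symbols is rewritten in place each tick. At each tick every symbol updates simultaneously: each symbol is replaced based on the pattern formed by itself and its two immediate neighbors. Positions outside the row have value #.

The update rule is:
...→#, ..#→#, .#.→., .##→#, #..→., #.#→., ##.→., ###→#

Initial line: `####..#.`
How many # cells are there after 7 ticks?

7

###..#..
##..#..#
#..#..##
..#..###
.#..####
...#####
.#######
count of #: 7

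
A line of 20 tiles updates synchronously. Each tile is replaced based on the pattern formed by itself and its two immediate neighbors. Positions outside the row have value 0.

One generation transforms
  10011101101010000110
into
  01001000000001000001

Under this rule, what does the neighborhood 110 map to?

0

At position 5 the neighborhood is 110; the next row has 0 there.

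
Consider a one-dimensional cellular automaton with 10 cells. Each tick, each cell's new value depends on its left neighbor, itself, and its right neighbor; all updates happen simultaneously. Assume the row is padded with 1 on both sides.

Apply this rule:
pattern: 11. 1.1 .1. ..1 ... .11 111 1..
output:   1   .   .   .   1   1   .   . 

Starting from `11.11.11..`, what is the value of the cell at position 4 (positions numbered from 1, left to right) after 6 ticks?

.1.11.11..
...11.11..
.1.11.11..  (repeats tick 1; period 2)
tick 6: ...11.11..
position 4 holds 1

1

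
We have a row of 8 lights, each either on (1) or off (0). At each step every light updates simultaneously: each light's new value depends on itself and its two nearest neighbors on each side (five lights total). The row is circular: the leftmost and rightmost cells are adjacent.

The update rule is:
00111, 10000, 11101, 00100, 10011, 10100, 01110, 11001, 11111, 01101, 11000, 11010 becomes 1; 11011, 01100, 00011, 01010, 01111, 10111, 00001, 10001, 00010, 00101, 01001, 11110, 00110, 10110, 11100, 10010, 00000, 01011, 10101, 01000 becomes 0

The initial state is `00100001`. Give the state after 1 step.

00101001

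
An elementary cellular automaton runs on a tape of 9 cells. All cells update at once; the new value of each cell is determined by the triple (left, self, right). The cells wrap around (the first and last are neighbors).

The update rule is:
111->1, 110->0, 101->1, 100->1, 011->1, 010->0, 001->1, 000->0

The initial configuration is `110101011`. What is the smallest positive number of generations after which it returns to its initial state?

9

101010111
010101111
101011110
010111101
101111010
011110101
111101010
111010101
110101011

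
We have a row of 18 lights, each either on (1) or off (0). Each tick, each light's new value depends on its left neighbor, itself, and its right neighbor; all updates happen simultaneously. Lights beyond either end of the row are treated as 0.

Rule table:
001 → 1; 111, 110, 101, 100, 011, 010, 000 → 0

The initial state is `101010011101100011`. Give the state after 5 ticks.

000000100000000100
000001000000001000
000010000000010000
000100000000100000
001000000001000000

001000000001000000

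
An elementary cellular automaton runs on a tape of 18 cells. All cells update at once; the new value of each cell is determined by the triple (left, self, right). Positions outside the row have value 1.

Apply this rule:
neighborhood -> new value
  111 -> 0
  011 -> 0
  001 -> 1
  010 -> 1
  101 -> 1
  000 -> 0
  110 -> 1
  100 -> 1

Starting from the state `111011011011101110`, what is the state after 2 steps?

110110110111011100

step 1: 001101101100110011
step 2: 110110110111011100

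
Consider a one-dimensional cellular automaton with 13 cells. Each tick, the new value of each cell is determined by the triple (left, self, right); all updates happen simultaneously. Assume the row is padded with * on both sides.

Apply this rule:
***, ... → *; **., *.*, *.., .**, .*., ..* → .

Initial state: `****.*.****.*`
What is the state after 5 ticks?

***.....**...
**..***....*.
*....*..**...
..**.......*.
.....*****...

.....*****...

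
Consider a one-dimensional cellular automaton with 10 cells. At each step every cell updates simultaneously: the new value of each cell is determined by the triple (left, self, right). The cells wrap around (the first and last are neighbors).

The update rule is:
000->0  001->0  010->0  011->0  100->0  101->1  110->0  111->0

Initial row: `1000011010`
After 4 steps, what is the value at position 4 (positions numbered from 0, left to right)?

0000000101
0000000010
0000000000
0000000000
position 4 holds 0

0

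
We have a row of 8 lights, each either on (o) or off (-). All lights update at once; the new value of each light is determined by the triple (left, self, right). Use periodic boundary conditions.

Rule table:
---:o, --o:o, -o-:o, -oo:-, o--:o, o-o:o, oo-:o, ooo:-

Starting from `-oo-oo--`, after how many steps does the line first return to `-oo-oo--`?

step 1: o-oo-ooo
step 2: oo-oo---
step 3: -oo-oooo
step 4: o-oo---o
step 5: oo-oooo-
step 6: -oo---oo
step 7: o-oooo-o
step 8: oo---oo-
step 9: -oooo-oo
step 10: o---oo-o
step 11: oooo-oo-
step 12: ---oo-oo
step 13: ooo-oo-o
step 14: --oo-oo-
step 15: oo-oo-oo
step 16: -oo-oo--

16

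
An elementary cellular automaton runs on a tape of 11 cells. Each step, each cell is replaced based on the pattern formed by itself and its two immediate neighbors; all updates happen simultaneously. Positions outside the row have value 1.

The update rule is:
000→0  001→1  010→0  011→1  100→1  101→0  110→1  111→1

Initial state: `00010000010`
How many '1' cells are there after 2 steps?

5

step 1: 10101000100
step 2: 10000101011
count of 1: 5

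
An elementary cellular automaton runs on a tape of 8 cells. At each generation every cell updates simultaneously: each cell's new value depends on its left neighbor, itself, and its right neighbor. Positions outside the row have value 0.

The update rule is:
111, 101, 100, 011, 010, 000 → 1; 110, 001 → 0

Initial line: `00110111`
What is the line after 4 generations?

generation 1: 10101110
generation 2: 11111101
generation 3: 11111011
generation 4: 11110110

11110110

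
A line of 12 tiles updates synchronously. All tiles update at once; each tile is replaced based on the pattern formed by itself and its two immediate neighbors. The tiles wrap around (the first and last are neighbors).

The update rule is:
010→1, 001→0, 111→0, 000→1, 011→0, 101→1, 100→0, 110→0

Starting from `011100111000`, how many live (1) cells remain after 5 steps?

2

000000000011
011111111000
000000000011  (repeats step 1; period 2)
step 5: 000000000011
count of 1: 2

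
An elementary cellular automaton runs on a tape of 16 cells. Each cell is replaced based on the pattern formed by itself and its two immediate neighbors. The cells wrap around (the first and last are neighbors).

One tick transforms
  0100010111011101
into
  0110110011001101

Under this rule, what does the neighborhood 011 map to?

0

At position 7 the neighborhood is 011; the next row has 0 there.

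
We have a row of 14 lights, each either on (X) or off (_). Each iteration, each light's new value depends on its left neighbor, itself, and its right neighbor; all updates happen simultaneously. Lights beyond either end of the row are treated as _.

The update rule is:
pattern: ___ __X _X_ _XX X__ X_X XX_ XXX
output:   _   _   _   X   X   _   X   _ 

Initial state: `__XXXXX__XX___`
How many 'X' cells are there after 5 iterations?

__X___XX_XXX__
___X__XX_X_XX_
____X_XX___XXX
______XXX__X_X
______X_XX____
count of X: 3

3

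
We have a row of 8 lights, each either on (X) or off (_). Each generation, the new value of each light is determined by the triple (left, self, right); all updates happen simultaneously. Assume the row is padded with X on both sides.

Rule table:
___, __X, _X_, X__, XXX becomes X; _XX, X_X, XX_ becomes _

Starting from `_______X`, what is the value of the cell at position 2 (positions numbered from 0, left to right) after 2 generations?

generation 1: XXXXXXX_
generation 2: XXXXXX__
position 2 holds X

X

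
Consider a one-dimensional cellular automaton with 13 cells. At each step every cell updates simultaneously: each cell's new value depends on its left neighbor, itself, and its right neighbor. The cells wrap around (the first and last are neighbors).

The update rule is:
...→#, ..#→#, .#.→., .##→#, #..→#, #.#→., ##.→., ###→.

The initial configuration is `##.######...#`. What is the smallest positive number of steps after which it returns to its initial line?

26

...#.....####
###.######...
#...#.....###
.###.######..
##...#.....##
..###.######.
###...#.....#
...###.######
####...#.....
#...###.#####
.####...#....
##...###.####
..####...#...
###...###.###
...####...#..
####...###.##
....####...#.
#####...###.#
.....####...#
######...###.
#.....####...
.######...###
.#.....####..
#.######...##
..#.....####.
##.######...#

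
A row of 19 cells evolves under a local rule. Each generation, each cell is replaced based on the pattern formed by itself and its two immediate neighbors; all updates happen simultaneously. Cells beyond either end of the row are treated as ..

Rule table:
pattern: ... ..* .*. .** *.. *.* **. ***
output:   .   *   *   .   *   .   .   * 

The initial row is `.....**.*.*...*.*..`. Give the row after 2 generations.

...***.**.........*

....*...*.**.**.**.
...***.**.........*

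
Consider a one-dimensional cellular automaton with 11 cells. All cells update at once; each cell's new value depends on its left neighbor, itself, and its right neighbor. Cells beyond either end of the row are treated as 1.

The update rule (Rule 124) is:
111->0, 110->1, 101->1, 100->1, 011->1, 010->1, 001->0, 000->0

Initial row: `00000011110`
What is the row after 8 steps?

10000010011
11000011010
01100011111
11110010000
00011011000
10011111100
11010000110
01111000111

01111000111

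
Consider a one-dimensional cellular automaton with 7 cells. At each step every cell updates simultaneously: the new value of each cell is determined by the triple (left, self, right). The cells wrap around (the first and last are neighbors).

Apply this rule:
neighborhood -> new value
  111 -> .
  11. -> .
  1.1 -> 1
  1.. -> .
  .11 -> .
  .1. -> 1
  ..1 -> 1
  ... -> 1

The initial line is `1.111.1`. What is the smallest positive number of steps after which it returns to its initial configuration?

14

step 1: .1...1.
step 2: 11.111.
step 3: ..1...1
step 4: .11.111
step 5: 1..1...
step 6: 1.11.11
step 7: .1..1..
step 8: 11.11.1
step 9: ..1..1.
step 10: 111.11.
step 11: ...1..1
step 12: .111.11
step 13: 1...1..
step 14: 1.111.1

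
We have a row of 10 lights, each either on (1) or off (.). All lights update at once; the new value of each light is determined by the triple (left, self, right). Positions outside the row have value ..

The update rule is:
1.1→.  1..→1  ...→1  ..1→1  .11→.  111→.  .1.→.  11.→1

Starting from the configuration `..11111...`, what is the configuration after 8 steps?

step 1: 11....1111
step 2: .11111...1
step 3: 1....1111.
step 4: .1111...11
step 5: 1...1111.1
step 6: .111...1..
step 7: 1..1111.11
step 8: .11...1..1

.11...1..1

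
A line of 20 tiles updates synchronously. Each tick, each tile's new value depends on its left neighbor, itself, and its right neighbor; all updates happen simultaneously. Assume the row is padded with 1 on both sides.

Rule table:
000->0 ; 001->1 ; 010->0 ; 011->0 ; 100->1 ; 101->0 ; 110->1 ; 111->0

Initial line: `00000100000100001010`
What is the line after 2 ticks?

tick 1: 10001010001010010000
tick 2: 11010001010001101001

11010001010001101001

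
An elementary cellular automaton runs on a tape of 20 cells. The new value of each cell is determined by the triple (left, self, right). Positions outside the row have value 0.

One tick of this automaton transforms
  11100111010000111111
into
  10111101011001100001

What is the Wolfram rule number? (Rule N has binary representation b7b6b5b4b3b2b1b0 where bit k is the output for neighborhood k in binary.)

94

position 1: 111 → 0  (bit 7 = 0)
position 2: 110 → 1  (bit 6 = 1)
position 8: 101 → 0  (bit 5 = 0)
position 3: 100 → 1  (bit 4 = 1)
position 0: 011 → 1  (bit 3 = 1)
position 9: 010 → 1  (bit 2 = 1)
position 4: 001 → 1  (bit 1 = 1)
position 11: 000 → 0  (bit 0 = 0)
bits b7..b0 = 01011110 = 94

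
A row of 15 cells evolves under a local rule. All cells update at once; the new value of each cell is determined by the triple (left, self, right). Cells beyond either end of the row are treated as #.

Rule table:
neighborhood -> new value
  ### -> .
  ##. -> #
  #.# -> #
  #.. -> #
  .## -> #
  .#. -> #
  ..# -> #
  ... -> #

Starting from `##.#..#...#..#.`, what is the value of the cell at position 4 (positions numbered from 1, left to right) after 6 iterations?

.

iteration 1: .##############
iteration 2: ##.............
iteration 3: .##############  (repeats iteration 1; period 2)
iteration 6: ##.............
position 4 holds .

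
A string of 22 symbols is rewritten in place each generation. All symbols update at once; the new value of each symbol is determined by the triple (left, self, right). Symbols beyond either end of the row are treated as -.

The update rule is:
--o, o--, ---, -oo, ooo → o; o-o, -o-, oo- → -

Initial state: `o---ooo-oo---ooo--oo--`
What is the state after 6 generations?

-ooooo--o-ooooo-ooo-oo
ooooo-oo--oooo--oo--o-
oooo--o-ooooo-ooo-oo-o
ooo-oo--oooo--oo--o---
oo--o-ooooo-ooo-oo-ooo
o-oo--oooo--oo--o--oo-

o-oo--oooo--oo--o--oo-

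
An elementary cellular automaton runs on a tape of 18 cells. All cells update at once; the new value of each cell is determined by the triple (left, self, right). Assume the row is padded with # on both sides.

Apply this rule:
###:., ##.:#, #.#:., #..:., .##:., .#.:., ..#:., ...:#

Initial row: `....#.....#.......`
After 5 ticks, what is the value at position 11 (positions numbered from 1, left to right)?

tick 1: .##...###...#####.
tick 2: ..#.#...#.#.....#.
tick 3: ......#.....###...
tick 4: .####...###...#.#.
tick 5: ....#.#...#.#.....
position 11 holds #

#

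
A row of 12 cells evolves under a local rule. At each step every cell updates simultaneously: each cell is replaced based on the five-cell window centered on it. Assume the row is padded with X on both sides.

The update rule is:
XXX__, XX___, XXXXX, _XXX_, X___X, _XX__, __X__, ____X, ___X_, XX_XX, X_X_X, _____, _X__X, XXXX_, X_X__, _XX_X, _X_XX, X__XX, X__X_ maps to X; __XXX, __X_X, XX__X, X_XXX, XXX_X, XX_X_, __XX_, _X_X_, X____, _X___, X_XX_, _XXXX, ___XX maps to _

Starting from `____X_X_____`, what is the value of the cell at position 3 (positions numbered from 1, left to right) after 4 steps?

X

X_XX__X__XX_
_X_X_XXXX_XX
_X_XX__X_X__
_XX_X_X__XXX
position 3 holds X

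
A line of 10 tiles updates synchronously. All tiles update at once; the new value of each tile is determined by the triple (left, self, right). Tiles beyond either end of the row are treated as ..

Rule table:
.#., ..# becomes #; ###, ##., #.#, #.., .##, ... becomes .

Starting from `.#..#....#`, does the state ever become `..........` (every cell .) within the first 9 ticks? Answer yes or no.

tick 1: ##.##...##
tick 2: .......#..
tick 3: ......##..
tick 4: .....#....
tick 5: ....##....
tick 6: ...#......
tick 7: ..##......
tick 8: .#........
tick 9: ##........
tick 9 is ##........, still not uniform .

no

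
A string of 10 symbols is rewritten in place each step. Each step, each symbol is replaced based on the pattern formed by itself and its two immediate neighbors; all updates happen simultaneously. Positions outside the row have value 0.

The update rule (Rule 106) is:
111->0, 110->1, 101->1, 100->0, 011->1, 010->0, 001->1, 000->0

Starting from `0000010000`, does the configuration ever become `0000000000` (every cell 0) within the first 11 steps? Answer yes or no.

yes

step 1: 0000100000
step 2: 0001000000
step 3: 0010000000
step 4: 0100000000
step 5: 1000000000
step 6: 0000000000
all cells are 0 at step 6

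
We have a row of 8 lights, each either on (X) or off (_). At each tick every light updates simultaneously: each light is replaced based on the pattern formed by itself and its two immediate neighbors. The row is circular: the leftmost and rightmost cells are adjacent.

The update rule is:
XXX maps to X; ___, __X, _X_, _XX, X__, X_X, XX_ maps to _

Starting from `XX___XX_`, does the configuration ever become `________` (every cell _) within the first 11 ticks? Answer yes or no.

________
all cells are _ at tick 1

yes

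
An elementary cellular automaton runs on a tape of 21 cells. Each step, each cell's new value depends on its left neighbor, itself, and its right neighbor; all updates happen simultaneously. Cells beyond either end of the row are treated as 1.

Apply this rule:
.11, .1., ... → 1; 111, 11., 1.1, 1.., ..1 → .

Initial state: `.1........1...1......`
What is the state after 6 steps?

.1.111111.1.1.1.1111.
.1.1......1.1.1.1....
.1.1.1111.1.1.1.1.11.
.1.1.1....1.1.1.1.1..
.1.1.1.11.1.1.1.1.1..
.1.1.1.1..1.1.1.1.1..

.1.1.1.1..1.1.1.1.1..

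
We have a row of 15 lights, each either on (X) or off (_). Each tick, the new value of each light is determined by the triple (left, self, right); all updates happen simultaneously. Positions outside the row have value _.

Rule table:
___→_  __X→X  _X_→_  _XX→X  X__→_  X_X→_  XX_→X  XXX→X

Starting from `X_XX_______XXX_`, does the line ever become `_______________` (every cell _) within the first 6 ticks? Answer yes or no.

tick 1: __XX______XXXX_
tick 2: _XXX_____XXXXX_
tick 3: XXXX____XXXXXX_
tick 4: XXXX___XXXXXXX_
tick 5: XXXX__XXXXXXXX_
tick 6: XXXX_XXXXXXXXX_
tick 6 is XXXX_XXXXXXXXX_, still not uniform _

no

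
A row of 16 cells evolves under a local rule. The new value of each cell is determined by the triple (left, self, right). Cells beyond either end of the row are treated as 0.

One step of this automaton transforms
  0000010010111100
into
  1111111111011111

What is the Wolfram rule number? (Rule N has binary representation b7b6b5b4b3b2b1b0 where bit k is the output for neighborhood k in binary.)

247

position 11: 111 → 1  (bit 7 = 1)
position 13: 110 → 1  (bit 6 = 1)
position 9: 101 → 1  (bit 5 = 1)
position 6: 100 → 1  (bit 4 = 1)
position 10: 011 → 0  (bit 3 = 0)
position 5: 010 → 1  (bit 2 = 1)
position 4: 001 → 1  (bit 1 = 1)
position 0: 000 → 1  (bit 0 = 1)
bits b7..b0 = 11110111 = 247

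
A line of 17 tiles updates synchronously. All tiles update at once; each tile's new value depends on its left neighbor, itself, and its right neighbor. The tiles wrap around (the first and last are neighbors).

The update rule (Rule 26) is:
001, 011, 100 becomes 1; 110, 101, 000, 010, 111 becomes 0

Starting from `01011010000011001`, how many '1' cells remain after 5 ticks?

5

tick 1: 00010001000110110
tick 2: 00101010101100101
tick 3: 11000000001011000
tick 4: 10100000010010101
tick 5: 00010000101100001
count of 1: 5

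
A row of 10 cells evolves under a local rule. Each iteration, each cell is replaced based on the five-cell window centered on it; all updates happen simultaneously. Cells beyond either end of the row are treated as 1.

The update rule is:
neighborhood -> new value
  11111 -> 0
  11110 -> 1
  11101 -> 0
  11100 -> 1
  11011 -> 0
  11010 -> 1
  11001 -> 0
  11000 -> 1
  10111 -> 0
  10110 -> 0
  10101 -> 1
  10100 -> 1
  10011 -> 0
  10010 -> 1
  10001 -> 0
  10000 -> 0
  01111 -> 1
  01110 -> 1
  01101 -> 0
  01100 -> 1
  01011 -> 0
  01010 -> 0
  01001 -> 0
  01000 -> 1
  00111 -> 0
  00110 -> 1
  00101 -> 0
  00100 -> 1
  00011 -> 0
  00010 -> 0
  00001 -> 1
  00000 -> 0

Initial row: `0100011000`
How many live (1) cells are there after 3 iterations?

4

1110011100
0110001100
0011001100
count of 1: 4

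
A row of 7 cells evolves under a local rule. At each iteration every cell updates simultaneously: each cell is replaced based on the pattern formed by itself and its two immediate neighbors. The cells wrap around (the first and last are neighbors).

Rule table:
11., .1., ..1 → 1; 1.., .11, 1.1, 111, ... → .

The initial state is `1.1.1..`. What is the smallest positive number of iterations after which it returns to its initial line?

2

1.1.1.1
1.1.1..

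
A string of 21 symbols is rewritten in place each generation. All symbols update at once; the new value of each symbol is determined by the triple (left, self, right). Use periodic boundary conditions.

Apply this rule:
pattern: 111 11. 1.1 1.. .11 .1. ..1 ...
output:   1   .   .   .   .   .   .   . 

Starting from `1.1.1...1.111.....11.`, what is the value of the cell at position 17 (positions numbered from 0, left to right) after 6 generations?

generation 1: ...........1.........
generation 2: .....................
generation 3: .....................  (fixed point — unchanged through generation 6)
position 17 holds .

.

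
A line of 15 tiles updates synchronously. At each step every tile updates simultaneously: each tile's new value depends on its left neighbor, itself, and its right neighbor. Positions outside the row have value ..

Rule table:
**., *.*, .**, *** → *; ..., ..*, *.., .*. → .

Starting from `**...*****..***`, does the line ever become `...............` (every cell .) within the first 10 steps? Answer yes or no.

**...*****..***  (fixed point — unchanged through step 10)
step 10 is **...*****..***, still not uniform .

no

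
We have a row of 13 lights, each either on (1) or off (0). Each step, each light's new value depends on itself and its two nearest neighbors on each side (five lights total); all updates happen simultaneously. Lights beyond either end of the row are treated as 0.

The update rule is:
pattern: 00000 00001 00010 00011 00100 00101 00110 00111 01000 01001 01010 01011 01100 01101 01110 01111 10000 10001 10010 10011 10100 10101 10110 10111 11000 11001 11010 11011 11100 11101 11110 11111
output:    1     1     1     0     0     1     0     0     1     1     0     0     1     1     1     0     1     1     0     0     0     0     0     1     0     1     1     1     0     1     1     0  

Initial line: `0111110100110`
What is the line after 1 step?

0000111010010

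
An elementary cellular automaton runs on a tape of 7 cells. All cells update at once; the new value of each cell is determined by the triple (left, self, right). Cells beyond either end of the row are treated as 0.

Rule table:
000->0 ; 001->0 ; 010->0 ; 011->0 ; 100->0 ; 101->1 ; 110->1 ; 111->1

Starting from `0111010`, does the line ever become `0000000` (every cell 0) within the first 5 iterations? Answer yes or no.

0011100
0001100
0000100
0000000
all cells are 0 at iteration 4

yes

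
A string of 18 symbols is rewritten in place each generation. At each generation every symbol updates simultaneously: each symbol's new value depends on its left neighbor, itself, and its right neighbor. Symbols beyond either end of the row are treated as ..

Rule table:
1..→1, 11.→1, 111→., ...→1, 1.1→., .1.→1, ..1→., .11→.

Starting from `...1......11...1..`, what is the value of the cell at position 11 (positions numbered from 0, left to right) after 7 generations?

1

11.111111..111.111
.1......11...1...1
.111111..111.111.1
......11...1...1.1
11111..111.111.1.1
....11...1...1.1.1
111..111.111.1.1.1
position 11 holds 1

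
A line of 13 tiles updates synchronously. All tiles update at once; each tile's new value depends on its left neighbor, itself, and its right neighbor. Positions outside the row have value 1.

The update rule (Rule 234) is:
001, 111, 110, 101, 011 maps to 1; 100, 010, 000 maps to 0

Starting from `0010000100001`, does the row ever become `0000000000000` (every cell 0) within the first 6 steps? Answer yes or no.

0100001000011
1000010000111
1000100001111
1001000011111
1010000111111
1100001111111
step 6 is 1100001111111, still not uniform 0

no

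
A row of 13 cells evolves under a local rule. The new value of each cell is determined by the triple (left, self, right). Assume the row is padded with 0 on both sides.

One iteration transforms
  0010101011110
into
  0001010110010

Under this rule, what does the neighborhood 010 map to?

At position 2 the neighborhood is 010; the next row has 0 there.

0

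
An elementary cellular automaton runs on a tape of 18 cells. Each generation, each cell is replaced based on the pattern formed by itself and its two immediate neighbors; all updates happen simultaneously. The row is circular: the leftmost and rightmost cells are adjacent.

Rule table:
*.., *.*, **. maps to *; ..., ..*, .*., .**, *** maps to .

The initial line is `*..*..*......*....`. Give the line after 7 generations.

.*..*..*......*...
..*..*..*......*..
...*..*..*......*.
....*..*..*......*
*....*..*..*......
.*....*..*..*.....
..*....*..*..*....

..*....*..*..*....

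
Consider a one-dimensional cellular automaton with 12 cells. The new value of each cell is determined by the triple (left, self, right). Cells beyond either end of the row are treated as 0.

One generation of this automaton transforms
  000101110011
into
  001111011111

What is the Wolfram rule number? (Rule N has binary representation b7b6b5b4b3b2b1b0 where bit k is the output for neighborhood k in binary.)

position 6: 111 → 0  (bit 7 = 0)
position 7: 110 → 1  (bit 6 = 1)
position 4: 101 → 1  (bit 5 = 1)
position 8: 100 → 1  (bit 4 = 1)
position 5: 011 → 1  (bit 3 = 1)
position 3: 010 → 1  (bit 2 = 1)
position 2: 001 → 1  (bit 1 = 1)
position 0: 000 → 0  (bit 0 = 0)
bits b7..b0 = 01111110 = 126

126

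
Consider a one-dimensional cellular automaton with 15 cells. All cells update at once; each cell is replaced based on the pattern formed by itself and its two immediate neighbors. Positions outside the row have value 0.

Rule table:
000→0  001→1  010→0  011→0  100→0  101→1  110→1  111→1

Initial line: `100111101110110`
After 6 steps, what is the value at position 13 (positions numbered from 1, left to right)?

001011110111010
010101111011100
101010111101100
010101011110100
101010101111000
010101010111000
position 13 holds 0

0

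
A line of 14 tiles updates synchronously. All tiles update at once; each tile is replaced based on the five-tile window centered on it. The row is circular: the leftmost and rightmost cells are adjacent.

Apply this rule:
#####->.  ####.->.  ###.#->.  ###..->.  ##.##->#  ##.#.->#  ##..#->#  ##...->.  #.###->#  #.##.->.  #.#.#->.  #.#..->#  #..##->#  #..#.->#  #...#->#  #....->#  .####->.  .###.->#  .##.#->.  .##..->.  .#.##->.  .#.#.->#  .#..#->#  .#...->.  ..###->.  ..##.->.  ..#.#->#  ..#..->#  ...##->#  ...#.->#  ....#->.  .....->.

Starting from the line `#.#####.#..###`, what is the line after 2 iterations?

#...#.#.....#.

.##....####...
#...#.#.....#.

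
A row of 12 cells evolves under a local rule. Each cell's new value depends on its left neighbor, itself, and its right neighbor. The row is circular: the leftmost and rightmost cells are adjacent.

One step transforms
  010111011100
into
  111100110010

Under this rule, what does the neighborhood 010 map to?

1

At position 1 the neighborhood is 010; the next row has 1 there.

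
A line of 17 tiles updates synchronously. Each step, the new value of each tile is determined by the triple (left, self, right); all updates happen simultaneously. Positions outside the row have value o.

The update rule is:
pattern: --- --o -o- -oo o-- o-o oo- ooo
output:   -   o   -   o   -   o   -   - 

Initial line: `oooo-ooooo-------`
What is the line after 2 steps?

----oo----------o
---oo----------oo

---oo----------oo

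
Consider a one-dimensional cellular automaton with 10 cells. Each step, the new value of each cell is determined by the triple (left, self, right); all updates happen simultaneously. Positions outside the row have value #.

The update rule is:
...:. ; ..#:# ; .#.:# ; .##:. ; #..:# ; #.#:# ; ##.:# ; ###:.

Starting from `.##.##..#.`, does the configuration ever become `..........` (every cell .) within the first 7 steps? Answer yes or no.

no

#.##.#####
##.##.....
.##.##...#
#.##.##.#.
##.##.####
.##.##....
#.##.##..#
step 7 is #.##.##..#, still not uniform .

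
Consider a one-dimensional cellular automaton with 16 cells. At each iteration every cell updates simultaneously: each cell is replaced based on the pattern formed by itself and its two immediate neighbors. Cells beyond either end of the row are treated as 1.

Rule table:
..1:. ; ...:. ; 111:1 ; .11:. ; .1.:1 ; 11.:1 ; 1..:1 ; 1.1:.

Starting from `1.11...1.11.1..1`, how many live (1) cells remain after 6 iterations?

1..11..1..1.11..
11..11.11.1..11.
111..1..1.11..1.
1111.11.1..11.1.
1111..1.11..1.1.
11111.1..11.1.1.
count of 1: 10

10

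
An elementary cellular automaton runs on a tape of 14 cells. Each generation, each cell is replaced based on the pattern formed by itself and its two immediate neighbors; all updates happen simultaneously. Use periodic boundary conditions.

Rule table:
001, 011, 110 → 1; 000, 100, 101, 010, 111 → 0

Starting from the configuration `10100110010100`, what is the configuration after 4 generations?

01101000001000

00001110100001
00011010000010
00111000000100
01101000001000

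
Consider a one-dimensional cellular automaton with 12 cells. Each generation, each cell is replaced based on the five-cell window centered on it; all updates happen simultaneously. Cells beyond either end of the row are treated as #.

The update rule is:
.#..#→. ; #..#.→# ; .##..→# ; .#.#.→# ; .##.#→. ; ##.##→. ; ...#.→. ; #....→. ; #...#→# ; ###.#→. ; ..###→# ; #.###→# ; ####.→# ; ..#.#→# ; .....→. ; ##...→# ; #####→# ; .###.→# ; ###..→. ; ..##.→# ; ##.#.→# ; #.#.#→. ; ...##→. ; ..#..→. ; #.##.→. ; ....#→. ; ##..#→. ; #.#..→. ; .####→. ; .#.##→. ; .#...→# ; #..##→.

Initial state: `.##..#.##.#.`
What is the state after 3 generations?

..#..##.#...

..#.##...#..
.##..###....
..#..##.#...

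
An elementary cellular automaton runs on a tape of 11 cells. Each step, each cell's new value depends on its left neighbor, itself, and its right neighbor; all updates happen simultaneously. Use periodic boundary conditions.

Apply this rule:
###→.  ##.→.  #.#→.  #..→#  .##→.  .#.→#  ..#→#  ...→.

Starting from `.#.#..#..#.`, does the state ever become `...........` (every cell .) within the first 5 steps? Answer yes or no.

##.########
...........
all cells are . at step 2

yes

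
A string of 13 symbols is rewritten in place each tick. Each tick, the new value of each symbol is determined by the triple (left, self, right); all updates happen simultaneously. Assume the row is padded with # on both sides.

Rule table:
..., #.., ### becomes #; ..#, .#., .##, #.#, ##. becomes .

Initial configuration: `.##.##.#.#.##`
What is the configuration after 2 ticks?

............#
###########..

###########..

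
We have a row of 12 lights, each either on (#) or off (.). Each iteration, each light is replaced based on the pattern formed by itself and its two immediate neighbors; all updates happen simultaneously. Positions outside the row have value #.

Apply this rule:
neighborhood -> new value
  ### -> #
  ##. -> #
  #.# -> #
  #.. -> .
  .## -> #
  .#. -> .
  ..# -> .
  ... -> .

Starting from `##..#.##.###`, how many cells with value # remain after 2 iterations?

9

iteration 1: ##...#######
iteration 2: ##...#######
count of #: 9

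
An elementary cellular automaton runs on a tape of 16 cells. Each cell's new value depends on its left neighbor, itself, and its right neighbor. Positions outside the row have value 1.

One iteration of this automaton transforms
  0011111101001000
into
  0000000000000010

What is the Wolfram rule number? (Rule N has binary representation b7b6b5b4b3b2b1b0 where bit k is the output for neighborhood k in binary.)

1

position 3: 111 → 0  (bit 7 = 0)
position 7: 110 → 0  (bit 6 = 0)
position 8: 101 → 0  (bit 5 = 0)
position 0: 100 → 0  (bit 4 = 0)
position 2: 011 → 0  (bit 3 = 0)
position 9: 010 → 0  (bit 2 = 0)
position 1: 001 → 0  (bit 1 = 0)
position 14: 000 → 1  (bit 0 = 1)
bits b7..b0 = 00000001 = 1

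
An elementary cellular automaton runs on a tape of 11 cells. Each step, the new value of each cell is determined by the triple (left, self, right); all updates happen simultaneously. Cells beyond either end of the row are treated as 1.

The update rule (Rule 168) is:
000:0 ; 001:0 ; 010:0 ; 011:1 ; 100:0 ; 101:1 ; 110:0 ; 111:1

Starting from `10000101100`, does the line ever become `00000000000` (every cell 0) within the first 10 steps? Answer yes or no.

00000011000
00000010000
00000000000
all cells are 0 at step 3

yes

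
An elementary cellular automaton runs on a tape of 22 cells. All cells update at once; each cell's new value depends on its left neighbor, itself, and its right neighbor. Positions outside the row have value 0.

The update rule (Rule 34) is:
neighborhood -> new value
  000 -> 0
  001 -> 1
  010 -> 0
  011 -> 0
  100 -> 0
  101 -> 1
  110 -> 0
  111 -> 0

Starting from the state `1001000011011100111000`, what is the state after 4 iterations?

0010000100100001000000
0100001001000010000000
1000010010000100000000
0000100100001000000000

0000100100001000000000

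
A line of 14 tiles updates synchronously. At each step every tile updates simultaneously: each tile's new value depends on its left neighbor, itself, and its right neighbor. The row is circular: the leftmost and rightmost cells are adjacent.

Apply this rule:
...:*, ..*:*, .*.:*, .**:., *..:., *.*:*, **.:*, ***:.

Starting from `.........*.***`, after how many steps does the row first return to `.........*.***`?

.**********..*
*.........*.**
*.**********..
**.........*.*
.*.**********.
***.........*.
..*.**********
.***.........*
*..*.*********
*.***.........
**..*.********
.*.***........
***..*.*******
..*.***.......
****..*.******
...*.***......
*****..*.*****
....*.***.....
******..*.****
.....*.***....
*******..*.***
......*.***...
********..*.**
.......*.***..
*********..*.*
........*.***.
**********..*.
.........*.***

28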